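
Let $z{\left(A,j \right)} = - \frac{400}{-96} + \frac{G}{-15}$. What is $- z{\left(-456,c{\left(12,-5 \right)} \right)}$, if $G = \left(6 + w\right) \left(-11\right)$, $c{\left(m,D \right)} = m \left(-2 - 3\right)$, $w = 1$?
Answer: $- \frac{93}{10} \approx -9.3$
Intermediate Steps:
$c{\left(m,D \right)} = - 5 m$ ($c{\left(m,D \right)} = m \left(-5\right) = - 5 m$)
$G = -77$ ($G = \left(6 + 1\right) \left(-11\right) = 7 \left(-11\right) = -77$)
$z{\left(A,j \right)} = \frac{93}{10}$ ($z{\left(A,j \right)} = - \frac{400}{-96} - \frac{77}{-15} = \left(-400\right) \left(- \frac{1}{96}\right) - - \frac{77}{15} = \frac{25}{6} + \frac{77}{15} = \frac{93}{10}$)
$- z{\left(-456,c{\left(12,-5 \right)} \right)} = \left(-1\right) \frac{93}{10} = - \frac{93}{10}$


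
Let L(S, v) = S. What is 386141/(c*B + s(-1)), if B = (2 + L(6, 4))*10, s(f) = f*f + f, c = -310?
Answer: -386141/24800 ≈ -15.570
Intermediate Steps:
s(f) = f + f² (s(f) = f² + f = f + f²)
B = 80 (B = (2 + 6)*10 = 8*10 = 80)
386141/(c*B + s(-1)) = 386141/(-310*80 - (1 - 1)) = 386141/(-24800 - 1*0) = 386141/(-24800 + 0) = 386141/(-24800) = 386141*(-1/24800) = -386141/24800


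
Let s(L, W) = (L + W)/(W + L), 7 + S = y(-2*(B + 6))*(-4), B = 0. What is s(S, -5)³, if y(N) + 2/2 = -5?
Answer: 1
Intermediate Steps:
y(N) = -6 (y(N) = -1 - 5 = -6)
S = 17 (S = -7 - 6*(-4) = -7 + 24 = 17)
s(L, W) = 1 (s(L, W) = (L + W)/(L + W) = 1)
s(S, -5)³ = 1³ = 1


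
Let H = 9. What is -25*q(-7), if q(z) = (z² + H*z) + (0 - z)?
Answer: 175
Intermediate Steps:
q(z) = z² + 8*z (q(z) = (z² + 9*z) + (0 - z) = (z² + 9*z) - z = z² + 8*z)
-25*q(-7) = -(-175)*(8 - 7) = -(-175) = -25*(-7) = 175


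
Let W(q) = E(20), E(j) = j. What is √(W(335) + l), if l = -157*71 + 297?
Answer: 19*I*√30 ≈ 104.07*I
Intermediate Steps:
W(q) = 20
l = -10850 (l = -11147 + 297 = -10850)
√(W(335) + l) = √(20 - 10850) = √(-10830) = 19*I*√30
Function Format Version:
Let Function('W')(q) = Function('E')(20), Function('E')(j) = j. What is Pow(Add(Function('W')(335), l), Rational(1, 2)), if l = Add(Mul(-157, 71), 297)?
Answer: Mul(19, I, Pow(30, Rational(1, 2))) ≈ Mul(104.07, I)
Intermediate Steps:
Function('W')(q) = 20
l = -10850 (l = Add(-11147, 297) = -10850)
Pow(Add(Function('W')(335), l), Rational(1, 2)) = Pow(Add(20, -10850), Rational(1, 2)) = Pow(-10830, Rational(1, 2)) = Mul(19, I, Pow(30, Rational(1, 2)))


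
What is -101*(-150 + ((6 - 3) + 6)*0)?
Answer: 15150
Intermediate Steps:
-101*(-150 + ((6 - 3) + 6)*0) = -101*(-150 + (3 + 6)*0) = -101*(-150 + 9*0) = -101*(-150 + 0) = -101*(-150) = 15150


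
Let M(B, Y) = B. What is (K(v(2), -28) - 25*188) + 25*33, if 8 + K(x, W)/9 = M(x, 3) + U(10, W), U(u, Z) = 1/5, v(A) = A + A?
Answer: -19546/5 ≈ -3909.2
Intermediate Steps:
v(A) = 2*A
U(u, Z) = ⅕
K(x, W) = -351/5 + 9*x (K(x, W) = -72 + 9*(x + ⅕) = -72 + 9*(⅕ + x) = -72 + (9/5 + 9*x) = -351/5 + 9*x)
(K(v(2), -28) - 25*188) + 25*33 = ((-351/5 + 9*(2*2)) - 25*188) + 25*33 = ((-351/5 + 9*4) - 4700) + 825 = ((-351/5 + 36) - 4700) + 825 = (-171/5 - 4700) + 825 = -23671/5 + 825 = -19546/5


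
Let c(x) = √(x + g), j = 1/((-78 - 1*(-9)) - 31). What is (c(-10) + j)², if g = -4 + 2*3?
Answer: (1 - 200*I*√2)²/10000 ≈ -7.9999 - 0.056569*I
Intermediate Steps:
g = 2 (g = -4 + 6 = 2)
j = -1/100 (j = 1/((-78 + 9) - 31) = 1/(-69 - 31) = 1/(-100) = -1/100 ≈ -0.010000)
c(x) = √(2 + x) (c(x) = √(x + 2) = √(2 + x))
(c(-10) + j)² = (√(2 - 10) - 1/100)² = (√(-8) - 1/100)² = (2*I*√2 - 1/100)² = (-1/100 + 2*I*√2)²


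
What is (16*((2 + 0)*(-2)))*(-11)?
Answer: 704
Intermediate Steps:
(16*((2 + 0)*(-2)))*(-11) = (16*(2*(-2)))*(-11) = (16*(-4))*(-11) = -64*(-11) = 704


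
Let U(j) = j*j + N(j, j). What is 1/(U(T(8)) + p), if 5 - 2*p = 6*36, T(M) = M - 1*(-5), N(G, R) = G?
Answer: 2/153 ≈ 0.013072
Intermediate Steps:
T(M) = 5 + M (T(M) = M + 5 = 5 + M)
p = -211/2 (p = 5/2 - 3*36 = 5/2 - ½*216 = 5/2 - 108 = -211/2 ≈ -105.50)
U(j) = j + j² (U(j) = j*j + j = j² + j = j + j²)
1/(U(T(8)) + p) = 1/((5 + 8)*(1 + (5 + 8)) - 211/2) = 1/(13*(1 + 13) - 211/2) = 1/(13*14 - 211/2) = 1/(182 - 211/2) = 1/(153/2) = 2/153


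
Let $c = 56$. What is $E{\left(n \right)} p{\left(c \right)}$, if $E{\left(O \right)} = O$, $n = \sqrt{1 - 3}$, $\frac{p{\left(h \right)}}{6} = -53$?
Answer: $- 318 i \sqrt{2} \approx - 449.72 i$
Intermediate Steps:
$p{\left(h \right)} = -318$ ($p{\left(h \right)} = 6 \left(-53\right) = -318$)
$n = i \sqrt{2}$ ($n = \sqrt{-2} = i \sqrt{2} \approx 1.4142 i$)
$E{\left(n \right)} p{\left(c \right)} = i \sqrt{2} \left(-318\right) = - 318 i \sqrt{2}$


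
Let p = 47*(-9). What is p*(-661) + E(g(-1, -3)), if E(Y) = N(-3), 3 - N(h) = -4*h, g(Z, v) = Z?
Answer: 279594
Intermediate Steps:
N(h) = 3 + 4*h (N(h) = 3 - (-4)*h = 3 + 4*h)
E(Y) = -9 (E(Y) = 3 + 4*(-3) = 3 - 12 = -9)
p = -423
p*(-661) + E(g(-1, -3)) = -423*(-661) - 9 = 279603 - 9 = 279594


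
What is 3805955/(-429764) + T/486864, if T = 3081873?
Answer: -44042033929/17436385008 ≈ -2.5259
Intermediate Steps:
3805955/(-429764) + T/486864 = 3805955/(-429764) + 3081873/486864 = 3805955*(-1/429764) + 3081873*(1/486864) = -3805955/429764 + 1027291/162288 = -44042033929/17436385008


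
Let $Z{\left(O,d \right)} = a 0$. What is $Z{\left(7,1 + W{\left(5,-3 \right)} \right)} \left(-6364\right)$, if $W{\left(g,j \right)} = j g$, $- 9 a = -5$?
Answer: $0$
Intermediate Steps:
$a = \frac{5}{9}$ ($a = \left(- \frac{1}{9}\right) \left(-5\right) = \frac{5}{9} \approx 0.55556$)
$W{\left(g,j \right)} = g j$
$Z{\left(O,d \right)} = 0$ ($Z{\left(O,d \right)} = \frac{5}{9} \cdot 0 = 0$)
$Z{\left(7,1 + W{\left(5,-3 \right)} \right)} \left(-6364\right) = 0 \left(-6364\right) = 0$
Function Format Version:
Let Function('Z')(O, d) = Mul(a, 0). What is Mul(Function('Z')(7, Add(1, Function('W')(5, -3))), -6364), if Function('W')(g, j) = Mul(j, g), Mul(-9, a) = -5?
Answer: 0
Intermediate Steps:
a = Rational(5, 9) (a = Mul(Rational(-1, 9), -5) = Rational(5, 9) ≈ 0.55556)
Function('W')(g, j) = Mul(g, j)
Function('Z')(O, d) = 0 (Function('Z')(O, d) = Mul(Rational(5, 9), 0) = 0)
Mul(Function('Z')(7, Add(1, Function('W')(5, -3))), -6364) = Mul(0, -6364) = 0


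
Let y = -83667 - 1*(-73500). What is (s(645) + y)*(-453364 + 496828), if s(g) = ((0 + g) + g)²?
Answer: 71886543912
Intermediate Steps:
y = -10167 (y = -83667 + 73500 = -10167)
s(g) = 4*g² (s(g) = (g + g)² = (2*g)² = 4*g²)
(s(645) + y)*(-453364 + 496828) = (4*645² - 10167)*(-453364 + 496828) = (4*416025 - 10167)*43464 = (1664100 - 10167)*43464 = 1653933*43464 = 71886543912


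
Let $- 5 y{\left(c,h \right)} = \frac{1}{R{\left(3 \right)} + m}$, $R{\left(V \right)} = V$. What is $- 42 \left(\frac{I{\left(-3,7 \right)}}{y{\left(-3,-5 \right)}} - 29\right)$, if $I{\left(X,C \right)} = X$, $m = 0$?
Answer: $-672$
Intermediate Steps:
$y{\left(c,h \right)} = - \frac{1}{15}$ ($y{\left(c,h \right)} = - \frac{1}{5 \left(3 + 0\right)} = - \frac{1}{5 \cdot 3} = \left(- \frac{1}{5}\right) \frac{1}{3} = - \frac{1}{15}$)
$- 42 \left(\frac{I{\left(-3,7 \right)}}{y{\left(-3,-5 \right)}} - 29\right) = - 42 \left(- \frac{3}{- \frac{1}{15}} - 29\right) = - 42 \left(\left(-3\right) \left(-15\right) - 29\right) = - 42 \left(45 - 29\right) = \left(-42\right) 16 = -672$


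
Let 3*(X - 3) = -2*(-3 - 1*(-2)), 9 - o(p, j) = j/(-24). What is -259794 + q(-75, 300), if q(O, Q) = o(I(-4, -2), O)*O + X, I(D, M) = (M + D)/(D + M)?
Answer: -6245543/24 ≈ -2.6023e+5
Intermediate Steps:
I(D, M) = 1 (I(D, M) = (D + M)/(D + M) = 1)
o(p, j) = 9 + j/24 (o(p, j) = 9 - j/(-24) = 9 - j*(-1)/24 = 9 - (-1)*j/24 = 9 + j/24)
X = 11/3 (X = 3 + (-2*(-3 - 1*(-2)))/3 = 3 + (-2*(-3 + 2))/3 = 3 + (-2*(-1))/3 = 3 + (⅓)*2 = 3 + ⅔ = 11/3 ≈ 3.6667)
q(O, Q) = 11/3 + O*(9 + O/24) (q(O, Q) = (9 + O/24)*O + 11/3 = O*(9 + O/24) + 11/3 = 11/3 + O*(9 + O/24))
-259794 + q(-75, 300) = -259794 + (11/3 + (1/24)*(-75)*(216 - 75)) = -259794 + (11/3 + (1/24)*(-75)*141) = -259794 + (11/3 - 3525/8) = -259794 - 10487/24 = -6245543/24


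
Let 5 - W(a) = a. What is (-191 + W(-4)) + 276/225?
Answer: -13558/75 ≈ -180.77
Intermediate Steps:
W(a) = 5 - a
(-191 + W(-4)) + 276/225 = (-191 + (5 - 1*(-4))) + 276/225 = (-191 + (5 + 4)) + 276*(1/225) = (-191 + 9) + 92/75 = -182 + 92/75 = -13558/75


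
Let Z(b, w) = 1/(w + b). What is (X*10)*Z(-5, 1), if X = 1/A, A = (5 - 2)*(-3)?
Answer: 5/18 ≈ 0.27778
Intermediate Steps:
A = -9 (A = 3*(-3) = -9)
X = -⅑ (X = 1/(-9) = -⅑ ≈ -0.11111)
Z(b, w) = 1/(b + w)
(X*10)*Z(-5, 1) = (-⅑*10)/(-5 + 1) = -10/9/(-4) = -10/9*(-¼) = 5/18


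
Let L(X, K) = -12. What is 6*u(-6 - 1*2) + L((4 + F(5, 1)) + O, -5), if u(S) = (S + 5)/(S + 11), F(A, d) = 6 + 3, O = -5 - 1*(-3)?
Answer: -18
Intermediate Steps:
O = -2 (O = -5 + 3 = -2)
F(A, d) = 9
u(S) = (5 + S)/(11 + S)
6*u(-6 - 1*2) + L((4 + F(5, 1)) + O, -5) = 6*((5 + (-6 - 1*2))/(11 + (-6 - 1*2))) - 12 = 6*((5 + (-6 - 2))/(11 + (-6 - 2))) - 12 = 6*((5 - 8)/(11 - 8)) - 12 = 6*(-3/3) - 12 = 6*((⅓)*(-3)) - 12 = 6*(-1) - 12 = -6 - 12 = -18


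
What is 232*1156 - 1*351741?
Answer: -83549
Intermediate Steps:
232*1156 - 1*351741 = 268192 - 351741 = -83549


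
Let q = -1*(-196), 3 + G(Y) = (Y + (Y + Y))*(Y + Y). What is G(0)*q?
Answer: -588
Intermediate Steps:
G(Y) = -3 + 6*Y**2 (G(Y) = -3 + (Y + (Y + Y))*(Y + Y) = -3 + (Y + 2*Y)*(2*Y) = -3 + (3*Y)*(2*Y) = -3 + 6*Y**2)
q = 196
G(0)*q = (-3 + 6*0**2)*196 = (-3 + 6*0)*196 = (-3 + 0)*196 = -3*196 = -588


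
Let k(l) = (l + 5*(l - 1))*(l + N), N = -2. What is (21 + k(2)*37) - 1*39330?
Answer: -39309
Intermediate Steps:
k(l) = (-5 + 6*l)*(-2 + l) (k(l) = (l + 5*(l - 1))*(l - 2) = (l + 5*(-1 + l))*(-2 + l) = (l + (-5 + 5*l))*(-2 + l) = (-5 + 6*l)*(-2 + l))
(21 + k(2)*37) - 1*39330 = (21 + (10 - 17*2 + 6*2²)*37) - 1*39330 = (21 + (10 - 34 + 6*4)*37) - 39330 = (21 + (10 - 34 + 24)*37) - 39330 = (21 + 0*37) - 39330 = (21 + 0) - 39330 = 21 - 39330 = -39309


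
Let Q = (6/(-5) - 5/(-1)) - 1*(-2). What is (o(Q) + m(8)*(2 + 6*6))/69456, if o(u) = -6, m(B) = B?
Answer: 149/34728 ≈ 0.0042905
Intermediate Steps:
Q = 29/5 (Q = (6*(-1/5) - 5*(-1)) + 2 = (-6/5 + 5) + 2 = 19/5 + 2 = 29/5 ≈ 5.8000)
(o(Q) + m(8)*(2 + 6*6))/69456 = (-6 + 8*(2 + 6*6))/69456 = (-6 + 8*(2 + 36))*(1/69456) = (-6 + 8*38)*(1/69456) = (-6 + 304)*(1/69456) = 298*(1/69456) = 149/34728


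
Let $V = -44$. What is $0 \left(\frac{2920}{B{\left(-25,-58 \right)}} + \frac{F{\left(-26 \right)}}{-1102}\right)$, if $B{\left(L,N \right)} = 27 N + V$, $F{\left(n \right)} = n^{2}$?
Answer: $0$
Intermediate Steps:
$B{\left(L,N \right)} = -44 + 27 N$ ($B{\left(L,N \right)} = 27 N - 44 = -44 + 27 N$)
$0 \left(\frac{2920}{B{\left(-25,-58 \right)}} + \frac{F{\left(-26 \right)}}{-1102}\right) = 0 \left(\frac{2920}{-44 + 27 \left(-58\right)} + \frac{\left(-26\right)^{2}}{-1102}\right) = 0 \left(\frac{2920}{-44 - 1566} + 676 \left(- \frac{1}{1102}\right)\right) = 0 \left(\frac{2920}{-1610} - \frac{338}{551}\right) = 0 \left(2920 \left(- \frac{1}{1610}\right) - \frac{338}{551}\right) = 0 \left(- \frac{292}{161} - \frac{338}{551}\right) = 0 \left(- \frac{215310}{88711}\right) = 0$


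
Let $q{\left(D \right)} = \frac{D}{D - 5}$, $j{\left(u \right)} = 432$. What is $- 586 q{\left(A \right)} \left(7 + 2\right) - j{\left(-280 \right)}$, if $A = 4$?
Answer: $20664$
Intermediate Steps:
$q{\left(D \right)} = \frac{D}{-5 + D}$
$- 586 q{\left(A \right)} \left(7 + 2\right) - j{\left(-280 \right)} = - 586 \frac{4}{-5 + 4} \left(7 + 2\right) - 432 = - 586 \frac{4}{-1} \cdot 9 - 432 = - 586 \cdot 4 \left(-1\right) 9 - 432 = - 586 \left(\left(-4\right) 9\right) - 432 = \left(-586\right) \left(-36\right) - 432 = 21096 - 432 = 20664$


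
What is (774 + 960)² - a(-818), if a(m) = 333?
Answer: 3006423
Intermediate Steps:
(774 + 960)² - a(-818) = (774 + 960)² - 1*333 = 1734² - 333 = 3006756 - 333 = 3006423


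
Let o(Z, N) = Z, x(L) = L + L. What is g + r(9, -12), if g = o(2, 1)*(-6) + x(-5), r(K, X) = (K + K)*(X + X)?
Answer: -454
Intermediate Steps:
x(L) = 2*L
r(K, X) = 4*K*X (r(K, X) = (2*K)*(2*X) = 4*K*X)
g = -22 (g = 2*(-6) + 2*(-5) = -12 - 10 = -22)
g + r(9, -12) = -22 + 4*9*(-12) = -22 - 432 = -454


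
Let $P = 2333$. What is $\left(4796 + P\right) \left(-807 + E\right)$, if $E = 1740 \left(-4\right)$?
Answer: $-55370943$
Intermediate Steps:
$E = -6960$
$\left(4796 + P\right) \left(-807 + E\right) = \left(4796 + 2333\right) \left(-807 - 6960\right) = 7129 \left(-7767\right) = -55370943$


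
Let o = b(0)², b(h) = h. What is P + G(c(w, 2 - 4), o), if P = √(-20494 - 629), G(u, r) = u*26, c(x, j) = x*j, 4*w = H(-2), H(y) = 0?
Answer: 3*I*√2347 ≈ 145.34*I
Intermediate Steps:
w = 0 (w = (¼)*0 = 0)
c(x, j) = j*x
o = 0 (o = 0² = 0)
G(u, r) = 26*u
P = 3*I*√2347 (P = √(-21123) = 3*I*√2347 ≈ 145.34*I)
P + G(c(w, 2 - 4), o) = 3*I*√2347 + 26*((2 - 4)*0) = 3*I*√2347 + 26*(-2*0) = 3*I*√2347 + 26*0 = 3*I*√2347 + 0 = 3*I*√2347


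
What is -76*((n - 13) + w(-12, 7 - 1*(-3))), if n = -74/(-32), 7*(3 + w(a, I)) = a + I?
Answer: 29735/28 ≈ 1062.0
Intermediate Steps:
w(a, I) = -3 + I/7 + a/7 (w(a, I) = -3 + (a + I)/7 = -3 + (I + a)/7 = -3 + (I/7 + a/7) = -3 + I/7 + a/7)
n = 37/16 (n = -74*(-1/32) = 37/16 ≈ 2.3125)
-76*((n - 13) + w(-12, 7 - 1*(-3))) = -76*((37/16 - 13) + (-3 + (7 - 1*(-3))/7 + (⅐)*(-12))) = -76*(-171/16 + (-3 + (7 + 3)/7 - 12/7)) = -76*(-171/16 + (-3 + (⅐)*10 - 12/7)) = -76*(-171/16 + (-3 + 10/7 - 12/7)) = -76*(-171/16 - 23/7) = -76*(-1565/112) = 29735/28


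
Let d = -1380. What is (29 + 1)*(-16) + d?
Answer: -1860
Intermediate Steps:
(29 + 1)*(-16) + d = (29 + 1)*(-16) - 1380 = 30*(-16) - 1380 = -480 - 1380 = -1860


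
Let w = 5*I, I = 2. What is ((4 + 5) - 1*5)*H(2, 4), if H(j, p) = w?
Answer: 40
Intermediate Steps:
w = 10 (w = 5*2 = 10)
H(j, p) = 10
((4 + 5) - 1*5)*H(2, 4) = ((4 + 5) - 1*5)*10 = (9 - 5)*10 = 4*10 = 40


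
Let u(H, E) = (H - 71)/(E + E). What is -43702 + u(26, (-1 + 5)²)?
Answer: -1398509/32 ≈ -43703.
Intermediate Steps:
u(H, E) = (-71 + H)/(2*E) (u(H, E) = (-71 + H)/((2*E)) = (-71 + H)*(1/(2*E)) = (-71 + H)/(2*E))
-43702 + u(26, (-1 + 5)²) = -43702 + (-71 + 26)/(2*((-1 + 5)²)) = -43702 + (½)*(-45)/4² = -43702 + (½)*(-45)/16 = -43702 + (½)*(1/16)*(-45) = -43702 - 45/32 = -1398509/32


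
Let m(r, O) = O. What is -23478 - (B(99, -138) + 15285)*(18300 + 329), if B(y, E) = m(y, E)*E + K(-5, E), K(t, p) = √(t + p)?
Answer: -639538419 - 18629*I*√143 ≈ -6.3954e+8 - 2.2277e+5*I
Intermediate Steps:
K(t, p) = √(p + t)
B(y, E) = E² + √(-5 + E) (B(y, E) = E*E + √(E - 5) = E² + √(-5 + E))
-23478 - (B(99, -138) + 15285)*(18300 + 329) = -23478 - (((-138)² + √(-5 - 138)) + 15285)*(18300 + 329) = -23478 - ((19044 + √(-143)) + 15285)*18629 = -23478 - ((19044 + I*√143) + 15285)*18629 = -23478 - (34329 + I*√143)*18629 = -23478 - (639514941 + 18629*I*√143) = -23478 + (-639514941 - 18629*I*√143) = -639538419 - 18629*I*√143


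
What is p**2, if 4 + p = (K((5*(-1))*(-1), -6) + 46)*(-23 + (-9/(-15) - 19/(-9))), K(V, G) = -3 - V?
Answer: 1216195876/2025 ≈ 6.0059e+5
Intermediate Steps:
p = -34874/45 (p = -4 + ((-3 - 5*(-1)*(-1)) + 46)*(-23 + (-9/(-15) - 19/(-9))) = -4 + ((-3 - (-5)*(-1)) + 46)*(-23 + (-9*(-1/15) - 19*(-1/9))) = -4 + ((-3 - 1*5) + 46)*(-23 + (3/5 + 19/9)) = -4 + ((-3 - 5) + 46)*(-23 + 122/45) = -4 + (-8 + 46)*(-913/45) = -4 + 38*(-913/45) = -4 - 34694/45 = -34874/45 ≈ -774.98)
p**2 = (-34874/45)**2 = 1216195876/2025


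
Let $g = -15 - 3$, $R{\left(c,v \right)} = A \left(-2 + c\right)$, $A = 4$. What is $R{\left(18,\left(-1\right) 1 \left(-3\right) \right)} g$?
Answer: $-1152$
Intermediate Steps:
$R{\left(c,v \right)} = -8 + 4 c$ ($R{\left(c,v \right)} = 4 \left(-2 + c\right) = -8 + 4 c$)
$g = -18$ ($g = -15 - 3 = -18$)
$R{\left(18,\left(-1\right) 1 \left(-3\right) \right)} g = \left(-8 + 4 \cdot 18\right) \left(-18\right) = \left(-8 + 72\right) \left(-18\right) = 64 \left(-18\right) = -1152$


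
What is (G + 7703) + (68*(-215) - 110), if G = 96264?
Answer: 89237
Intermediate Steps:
(G + 7703) + (68*(-215) - 110) = (96264 + 7703) + (68*(-215) - 110) = 103967 + (-14620 - 110) = 103967 - 14730 = 89237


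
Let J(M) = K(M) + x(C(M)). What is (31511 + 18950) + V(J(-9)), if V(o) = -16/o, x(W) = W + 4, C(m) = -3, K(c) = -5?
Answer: 50465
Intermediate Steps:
x(W) = 4 + W
J(M) = -4 (J(M) = -5 + (4 - 3) = -5 + 1 = -4)
(31511 + 18950) + V(J(-9)) = (31511 + 18950) - 16/(-4) = 50461 - 16*(-¼) = 50461 + 4 = 50465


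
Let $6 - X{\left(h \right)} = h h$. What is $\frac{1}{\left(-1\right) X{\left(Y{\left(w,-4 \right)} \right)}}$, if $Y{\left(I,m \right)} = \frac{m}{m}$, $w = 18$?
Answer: $- \frac{1}{5} \approx -0.2$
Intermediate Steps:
$Y{\left(I,m \right)} = 1$
$X{\left(h \right)} = 6 - h^{2}$ ($X{\left(h \right)} = 6 - h h = 6 - h^{2}$)
$\frac{1}{\left(-1\right) X{\left(Y{\left(w,-4 \right)} \right)}} = \frac{1}{\left(-1\right) \left(6 - 1^{2}\right)} = \frac{1}{\left(-1\right) \left(6 - 1\right)} = \frac{1}{\left(-1\right) 5} = \frac{1}{-5} = - \frac{1}{5}$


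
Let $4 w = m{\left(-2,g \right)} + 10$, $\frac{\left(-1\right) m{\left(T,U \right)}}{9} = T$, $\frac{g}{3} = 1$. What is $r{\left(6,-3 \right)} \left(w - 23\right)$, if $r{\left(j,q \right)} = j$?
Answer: $-96$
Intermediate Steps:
$g = 3$ ($g = 3 \cdot 1 = 3$)
$m{\left(T,U \right)} = - 9 T$
$w = 7$ ($w = \frac{\left(-9\right) \left(-2\right) + 10}{4} = \frac{18 + 10}{4} = \frac{1}{4} \cdot 28 = 7$)
$r{\left(6,-3 \right)} \left(w - 23\right) = 6 \left(7 - 23\right) = 6 \left(-16\right) = -96$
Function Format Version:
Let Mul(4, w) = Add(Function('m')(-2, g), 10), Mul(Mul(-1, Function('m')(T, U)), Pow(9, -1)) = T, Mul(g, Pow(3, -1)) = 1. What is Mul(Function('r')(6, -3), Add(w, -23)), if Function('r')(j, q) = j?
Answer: -96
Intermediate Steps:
g = 3 (g = Mul(3, 1) = 3)
Function('m')(T, U) = Mul(-9, T)
w = 7 (w = Mul(Rational(1, 4), Add(Mul(-9, -2), 10)) = Mul(Rational(1, 4), Add(18, 10)) = Mul(Rational(1, 4), 28) = 7)
Mul(Function('r')(6, -3), Add(w, -23)) = Mul(6, Add(7, -23)) = Mul(6, -16) = -96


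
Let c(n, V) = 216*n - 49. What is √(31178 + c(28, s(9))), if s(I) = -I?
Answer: √37177 ≈ 192.81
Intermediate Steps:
c(n, V) = -49 + 216*n
√(31178 + c(28, s(9))) = √(31178 + (-49 + 216*28)) = √(31178 + (-49 + 6048)) = √(31178 + 5999) = √37177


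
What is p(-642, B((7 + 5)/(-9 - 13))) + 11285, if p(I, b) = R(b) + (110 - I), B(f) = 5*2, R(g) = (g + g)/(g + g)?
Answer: 12038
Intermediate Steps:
R(g) = 1 (R(g) = (2*g)/((2*g)) = (2*g)*(1/(2*g)) = 1)
B(f) = 10
p(I, b) = 111 - I (p(I, b) = 1 + (110 - I) = 111 - I)
p(-642, B((7 + 5)/(-9 - 13))) + 11285 = (111 - 1*(-642)) + 11285 = (111 + 642) + 11285 = 753 + 11285 = 12038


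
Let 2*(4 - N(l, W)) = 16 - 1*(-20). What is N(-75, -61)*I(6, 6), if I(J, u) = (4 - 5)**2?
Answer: -14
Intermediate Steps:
N(l, W) = -14 (N(l, W) = 4 - (16 - 1*(-20))/2 = 4 - (16 + 20)/2 = 4 - 1/2*36 = 4 - 18 = -14)
I(J, u) = 1 (I(J, u) = (-1)**2 = 1)
N(-75, -61)*I(6, 6) = -14*1 = -14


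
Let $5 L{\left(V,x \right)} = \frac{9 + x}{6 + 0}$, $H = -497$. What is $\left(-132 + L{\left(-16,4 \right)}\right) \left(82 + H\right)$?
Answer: $\frac{327601}{6} \approx 54600.0$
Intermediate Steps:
$L{\left(V,x \right)} = \frac{3}{10} + \frac{x}{30}$ ($L{\left(V,x \right)} = \frac{\left(9 + x\right) \frac{1}{6 + 0}}{5} = \frac{\left(9 + x\right) \frac{1}{6}}{5} = \frac{\frac{3}{2} + \frac{x}{6}}{5} = \frac{3}{10} + \frac{x}{30}$)
$\left(-132 + L{\left(-16,4 \right)}\right) \left(82 + H\right) = \left(-132 + \left(\frac{3}{10} + \frac{1}{30} \cdot 4\right)\right) \left(82 - 497\right) = \left(-132 + \left(\frac{3}{10} + \frac{2}{15}\right)\right) \left(-415\right) = \left(-132 + \frac{13}{30}\right) \left(-415\right) = \left(- \frac{3947}{30}\right) \left(-415\right) = \frac{327601}{6}$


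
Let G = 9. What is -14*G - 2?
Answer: -128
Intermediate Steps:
-14*G - 2 = -14*9 - 2 = -126 - 2 = -128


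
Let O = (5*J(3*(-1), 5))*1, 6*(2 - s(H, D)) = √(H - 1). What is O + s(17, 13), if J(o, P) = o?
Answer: -41/3 ≈ -13.667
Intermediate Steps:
s(H, D) = 2 - √(-1 + H)/6 (s(H, D) = 2 - √(H - 1)/6 = 2 - √(-1 + H)/6)
O = -15 (O = (5*(3*(-1)))*1 = (5*(-3))*1 = -15*1 = -15)
O + s(17, 13) = -15 + (2 - √(-1 + 17)/6) = -15 + (2 - √16/6) = -15 + (2 - ⅙*4) = -15 + (2 - ⅔) = -15 + 4/3 = -41/3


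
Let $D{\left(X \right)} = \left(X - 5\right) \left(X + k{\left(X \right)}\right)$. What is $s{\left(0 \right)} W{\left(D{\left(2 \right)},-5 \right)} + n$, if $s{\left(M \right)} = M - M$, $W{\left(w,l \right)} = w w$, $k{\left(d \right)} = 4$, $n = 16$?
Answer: $16$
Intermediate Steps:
$D{\left(X \right)} = \left(-5 + X\right) \left(4 + X\right)$ ($D{\left(X \right)} = \left(X - 5\right) \left(X + 4\right) = \left(-5 + X\right) \left(4 + X\right)$)
$W{\left(w,l \right)} = w^{2}$
$s{\left(M \right)} = 0$
$s{\left(0 \right)} W{\left(D{\left(2 \right)},-5 \right)} + n = 0 \left(-20 + 2^{2} - 2\right)^{2} + 16 = 0 \left(-20 + 4 - 2\right)^{2} + 16 = 0 \left(-18\right)^{2} + 16 = 0 \cdot 324 + 16 = 0 + 16 = 16$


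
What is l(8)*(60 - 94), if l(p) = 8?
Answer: -272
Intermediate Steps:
l(8)*(60 - 94) = 8*(60 - 94) = 8*(-34) = -272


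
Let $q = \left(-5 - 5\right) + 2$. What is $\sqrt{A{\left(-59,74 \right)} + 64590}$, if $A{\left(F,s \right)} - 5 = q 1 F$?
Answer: $23 \sqrt{123} \approx 255.08$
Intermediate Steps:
$q = -8$ ($q = -10 + 2 = -8$)
$A{\left(F,s \right)} = 5 - 8 F$ ($A{\left(F,s \right)} = 5 + \left(-8\right) 1 F = 5 - 8 F$)
$\sqrt{A{\left(-59,74 \right)} + 64590} = \sqrt{\left(5 - -472\right) + 64590} = \sqrt{\left(5 + 472\right) + 64590} = \sqrt{477 + 64590} = \sqrt{65067} = 23 \sqrt{123}$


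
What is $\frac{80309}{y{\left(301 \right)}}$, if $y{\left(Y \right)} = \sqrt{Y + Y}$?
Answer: $\frac{80309 \sqrt{602}}{602} \approx 3273.1$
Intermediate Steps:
$y{\left(Y \right)} = \sqrt{2} \sqrt{Y}$ ($y{\left(Y \right)} = \sqrt{2 Y} = \sqrt{2} \sqrt{Y}$)
$\frac{80309}{y{\left(301 \right)}} = \frac{80309}{\sqrt{2} \sqrt{301}} = \frac{80309}{\sqrt{602}} = 80309 \frac{\sqrt{602}}{602} = \frac{80309 \sqrt{602}}{602}$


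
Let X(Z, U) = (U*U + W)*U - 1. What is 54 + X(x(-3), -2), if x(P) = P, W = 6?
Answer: 33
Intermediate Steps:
X(Z, U) = -1 + U*(6 + U²) (X(Z, U) = (U*U + 6)*U - 1 = (U² + 6)*U - 1 = (6 + U²)*U - 1 = U*(6 + U²) - 1 = -1 + U*(6 + U²))
54 + X(x(-3), -2) = 54 + (-1 + (-2)³ + 6*(-2)) = 54 + (-1 - 8 - 12) = 54 - 21 = 33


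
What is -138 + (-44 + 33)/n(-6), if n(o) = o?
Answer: -817/6 ≈ -136.17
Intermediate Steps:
-138 + (-44 + 33)/n(-6) = -138 + (-44 + 33)/(-6) = -138 - 11*(-⅙) = -138 + 11/6 = -817/6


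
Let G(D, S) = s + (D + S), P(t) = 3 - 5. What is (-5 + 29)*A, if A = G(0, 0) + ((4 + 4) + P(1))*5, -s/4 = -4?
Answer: 1104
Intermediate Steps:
P(t) = -2
s = 16 (s = -4*(-4) = 16)
G(D, S) = 16 + D + S (G(D, S) = 16 + (D + S) = 16 + D + S)
A = 46 (A = (16 + 0 + 0) + ((4 + 4) - 2)*5 = 16 + (8 - 2)*5 = 16 + 6*5 = 16 + 30 = 46)
(-5 + 29)*A = (-5 + 29)*46 = 24*46 = 1104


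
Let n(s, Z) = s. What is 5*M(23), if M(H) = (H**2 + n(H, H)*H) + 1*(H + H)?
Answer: 5520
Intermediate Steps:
M(H) = 2*H + 2*H**2 (M(H) = (H**2 + H*H) + 1*(H + H) = (H**2 + H**2) + 1*(2*H) = 2*H**2 + 2*H = 2*H + 2*H**2)
5*M(23) = 5*(2*23*(1 + 23)) = 5*(2*23*24) = 5*1104 = 5520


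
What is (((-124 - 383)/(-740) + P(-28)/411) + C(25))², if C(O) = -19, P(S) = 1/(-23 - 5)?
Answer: 380097252342889/1133138960100 ≈ 335.44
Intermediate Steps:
P(S) = -1/28 (P(S) = 1/(-28) = -1/28)
(((-124 - 383)/(-740) + P(-28)/411) + C(25))² = (((-124 - 383)/(-740) - 1/28/411) - 19)² = ((-507*(-1/740) - 1/28*1/411) - 19)² = ((507/740 - 1/11508) - 19)² = (729227/1064490 - 19)² = (-19496083/1064490)² = 380097252342889/1133138960100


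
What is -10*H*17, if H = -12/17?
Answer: 120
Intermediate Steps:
H = -12/17 (H = -12*1/17 = -12/17 ≈ -0.70588)
-10*H*17 = -10*(-12/17)*17 = (120/17)*17 = 120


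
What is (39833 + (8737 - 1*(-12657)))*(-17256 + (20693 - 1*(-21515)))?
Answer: 1527736104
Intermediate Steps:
(39833 + (8737 - 1*(-12657)))*(-17256 + (20693 - 1*(-21515))) = (39833 + (8737 + 12657))*(-17256 + (20693 + 21515)) = (39833 + 21394)*(-17256 + 42208) = 61227*24952 = 1527736104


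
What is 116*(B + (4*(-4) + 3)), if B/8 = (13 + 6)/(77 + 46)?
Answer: -167852/123 ≈ -1364.7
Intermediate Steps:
B = 152/123 (B = 8*((13 + 6)/(77 + 46)) = 8*(19/123) = 152/123 ≈ 1.2358)
116*(B + (4*(-4) + 3)) = 116*(152/123 + (4*(-4) + 3)) = 116*(152/123 + (-16 + 3)) = 116*(152/123 - 13) = 116*(-1447/123) = -167852/123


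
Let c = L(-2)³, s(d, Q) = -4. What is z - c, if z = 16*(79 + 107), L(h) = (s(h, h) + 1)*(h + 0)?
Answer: 2760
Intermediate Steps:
L(h) = -3*h (L(h) = (-4 + 1)*(h + 0) = -3*h)
z = 2976 (z = 16*186 = 2976)
c = 216 (c = (-3*(-2))³ = 6³ = 216)
z - c = 2976 - 1*216 = 2976 - 216 = 2760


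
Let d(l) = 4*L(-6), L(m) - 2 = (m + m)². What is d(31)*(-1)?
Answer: -584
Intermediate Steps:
L(m) = 2 + 4*m² (L(m) = 2 + (m + m)² = 2 + (2*m)² = 2 + 4*m²)
d(l) = 584 (d(l) = 4*(2 + 4*(-6)²) = 4*(2 + 4*36) = 4*(2 + 144) = 4*146 = 584)
d(31)*(-1) = 584*(-1) = -584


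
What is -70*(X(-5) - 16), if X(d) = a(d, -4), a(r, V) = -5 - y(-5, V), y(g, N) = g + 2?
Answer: 1260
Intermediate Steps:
y(g, N) = 2 + g
a(r, V) = -2 (a(r, V) = -5 - (2 - 5) = -5 - 1*(-3) = -5 + 3 = -2)
X(d) = -2
-70*(X(-5) - 16) = -70*(-2 - 16) = -70*(-18) = 1260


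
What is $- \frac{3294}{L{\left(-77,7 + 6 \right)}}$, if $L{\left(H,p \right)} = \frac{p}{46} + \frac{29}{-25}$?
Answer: $\frac{3788100}{1009} \approx 3754.3$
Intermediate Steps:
$L{\left(H,p \right)} = - \frac{29}{25} + \frac{p}{46}$ ($L{\left(H,p \right)} = p \frac{1}{46} + 29 \left(- \frac{1}{25}\right) = \frac{p}{46} - \frac{29}{25} = - \frac{29}{25} + \frac{p}{46}$)
$- \frac{3294}{L{\left(-77,7 + 6 \right)}} = - \frac{3294}{- \frac{29}{25} + \frac{7 + 6}{46}} = - \frac{3294}{- \frac{29}{25} + \frac{1}{46} \cdot 13} = - \frac{3294}{- \frac{29}{25} + \frac{13}{46}} = - \frac{3294}{- \frac{1009}{1150}} = \left(-3294\right) \left(- \frac{1150}{1009}\right) = \frac{3788100}{1009}$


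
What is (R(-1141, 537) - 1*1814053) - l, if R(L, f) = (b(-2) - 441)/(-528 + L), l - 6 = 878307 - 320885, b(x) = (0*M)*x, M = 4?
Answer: -3958001348/1669 ≈ -2.3715e+6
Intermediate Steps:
b(x) = 0 (b(x) = (0*4)*x = 0*x = 0)
l = 557428 (l = 6 + (878307 - 320885) = 6 + 557422 = 557428)
R(L, f) = -441/(-528 + L) (R(L, f) = (0 - 441)/(-528 + L) = -441/(-528 + L))
(R(-1141, 537) - 1*1814053) - l = (-441/(-528 - 1141) - 1*1814053) - 1*557428 = (-441/(-1669) - 1814053) - 557428 = (-441*(-1/1669) - 1814053) - 557428 = (441/1669 - 1814053) - 557428 = -3027654016/1669 - 557428 = -3958001348/1669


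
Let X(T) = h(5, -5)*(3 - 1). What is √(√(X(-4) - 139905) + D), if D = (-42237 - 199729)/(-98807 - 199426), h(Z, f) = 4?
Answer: √(8018027342 + 9882546921*I*√139897)/99411 ≈ 13.69 + 13.66*I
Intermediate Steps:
X(T) = 8 (X(T) = 4*(3 - 1) = 4*2 = 8)
D = 241966/298233 (D = -241966/(-298233) = -241966*(-1/298233) = 241966/298233 ≈ 0.81133)
√(√(X(-4) - 139905) + D) = √(√(8 - 139905) + 241966/298233) = √(√(-139897) + 241966/298233) = √(I*√139897 + 241966/298233) = √(241966/298233 + I*√139897)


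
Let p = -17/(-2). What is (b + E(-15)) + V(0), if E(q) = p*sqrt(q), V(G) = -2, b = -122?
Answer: -124 + 17*I*sqrt(15)/2 ≈ -124.0 + 32.92*I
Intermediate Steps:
p = 17/2 (p = -17*(-1/2) = 17/2 ≈ 8.5000)
E(q) = 17*sqrt(q)/2
(b + E(-15)) + V(0) = (-122 + 17*sqrt(-15)/2) - 2 = (-122 + 17*(I*sqrt(15))/2) - 2 = (-122 + 17*I*sqrt(15)/2) - 2 = -124 + 17*I*sqrt(15)/2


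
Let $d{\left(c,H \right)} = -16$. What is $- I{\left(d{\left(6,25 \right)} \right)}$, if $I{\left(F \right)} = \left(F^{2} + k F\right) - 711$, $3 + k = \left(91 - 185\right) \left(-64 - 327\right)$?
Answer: $588471$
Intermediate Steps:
$k = 36751$ ($k = -3 + \left(91 - 185\right) \left(-64 - 327\right) = -3 - -36754 = -3 + 36754 = 36751$)
$I{\left(F \right)} = -711 + F^{2} + 36751 F$ ($I{\left(F \right)} = \left(F^{2} + 36751 F\right) - 711 = -711 + F^{2} + 36751 F$)
$- I{\left(d{\left(6,25 \right)} \right)} = - (-711 + \left(-16\right)^{2} + 36751 \left(-16\right)) = - (-711 + 256 - 588016) = \left(-1\right) \left(-588471\right) = 588471$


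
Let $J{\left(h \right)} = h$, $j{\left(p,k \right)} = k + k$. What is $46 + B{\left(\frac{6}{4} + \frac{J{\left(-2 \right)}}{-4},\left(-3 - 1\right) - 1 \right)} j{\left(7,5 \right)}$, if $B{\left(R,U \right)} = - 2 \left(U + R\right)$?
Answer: $106$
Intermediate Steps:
$j{\left(p,k \right)} = 2 k$
$B{\left(R,U \right)} = - 2 R - 2 U$ ($B{\left(R,U \right)} = - 2 \left(R + U\right) = - 2 R - 2 U$)
$46 + B{\left(\frac{6}{4} + \frac{J{\left(-2 \right)}}{-4},\left(-3 - 1\right) - 1 \right)} j{\left(7,5 \right)} = 46 + \left(- 2 \left(\frac{6}{4} - \frac{2}{-4}\right) - 2 \left(\left(-3 - 1\right) - 1\right)\right) 2 \cdot 5 = 46 + \left(- 2 \left(6 \cdot \frac{1}{4} - - \frac{1}{2}\right) - 2 \left(-4 - 1\right)\right) 10 = 46 + \left(- 2 \left(\frac{3}{2} + \frac{1}{2}\right) - -10\right) 10 = 46 + \left(\left(-2\right) 2 + 10\right) 10 = 46 + \left(-4 + 10\right) 10 = 46 + 6 \cdot 10 = 46 + 60 = 106$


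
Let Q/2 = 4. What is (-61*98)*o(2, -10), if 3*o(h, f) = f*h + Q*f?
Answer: 597800/3 ≈ 1.9927e+5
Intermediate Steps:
Q = 8 (Q = 2*4 = 8)
o(h, f) = 8*f/3 + f*h/3 (o(h, f) = (f*h + 8*f)/3 = (8*f + f*h)/3 = 8*f/3 + f*h/3)
(-61*98)*o(2, -10) = (-61*98)*((⅓)*(-10)*(8 + 2)) = -5978*(-10)*10/3 = -5978*(-100/3) = 597800/3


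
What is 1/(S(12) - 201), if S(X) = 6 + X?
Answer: -1/183 ≈ -0.0054645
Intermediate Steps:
1/(S(12) - 201) = 1/((6 + 12) - 201) = 1/(18 - 201) = 1/(-183) = -1/183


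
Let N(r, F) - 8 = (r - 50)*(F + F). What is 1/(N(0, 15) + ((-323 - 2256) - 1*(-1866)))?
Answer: -1/2205 ≈ -0.00045351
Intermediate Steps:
N(r, F) = 8 + 2*F*(-50 + r) (N(r, F) = 8 + (r - 50)*(F + F) = 8 + (-50 + r)*(2*F) = 8 + 2*F*(-50 + r))
1/(N(0, 15) + ((-323 - 2256) - 1*(-1866))) = 1/((8 - 100*15 + 2*15*0) + ((-323 - 2256) - 1*(-1866))) = 1/((8 - 1500 + 0) + (-2579 + 1866)) = 1/(-1492 - 713) = 1/(-2205) = -1/2205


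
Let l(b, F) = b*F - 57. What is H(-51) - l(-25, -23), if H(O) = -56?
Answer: -574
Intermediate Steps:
l(b, F) = -57 + F*b (l(b, F) = F*b - 57 = -57 + F*b)
H(-51) - l(-25, -23) = -56 - (-57 - 23*(-25)) = -56 - (-57 + 575) = -56 - 1*518 = -56 - 518 = -574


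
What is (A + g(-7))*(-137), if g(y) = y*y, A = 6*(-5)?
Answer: -2603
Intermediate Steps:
A = -30
g(y) = y²
(A + g(-7))*(-137) = (-30 + (-7)²)*(-137) = (-30 + 49)*(-137) = 19*(-137) = -2603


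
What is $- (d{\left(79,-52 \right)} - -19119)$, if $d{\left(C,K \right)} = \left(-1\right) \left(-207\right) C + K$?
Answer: $-35420$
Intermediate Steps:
$d{\left(C,K \right)} = K + 207 C$ ($d{\left(C,K \right)} = 207 C + K = K + 207 C$)
$- (d{\left(79,-52 \right)} - -19119) = - (\left(-52 + 207 \cdot 79\right) - -19119) = - (\left(-52 + 16353\right) + 19119) = - (16301 + 19119) = \left(-1\right) 35420 = -35420$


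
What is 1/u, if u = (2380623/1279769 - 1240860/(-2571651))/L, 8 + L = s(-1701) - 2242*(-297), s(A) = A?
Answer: 728615400825246045/2570048559971 ≈ 2.8350e+5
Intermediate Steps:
L = 664165 (L = -8 + (-1701 - 2242*(-297)) = -8 + (-1701 + 665874) = -8 + 664173 = 664165)
u = 2570048559971/728615400825246045 (u = (2380623/1279769 - 1240860/(-2571651))/664165 = (2380623*(1/1279769) - 1240860*(-1/2571651))*(1/664165) = (2380623/1279769 + 413620/857217)*(1/664165) = (2570048559971/1097039742873)*(1/664165) = 2570048559971/728615400825246045 ≈ 3.5273e-6)
1/u = 1/(2570048559971/728615400825246045) = 728615400825246045/2570048559971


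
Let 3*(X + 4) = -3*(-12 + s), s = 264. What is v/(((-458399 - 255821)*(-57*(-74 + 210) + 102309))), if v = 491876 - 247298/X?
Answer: -63083777/8644416069120 ≈ -7.2976e-6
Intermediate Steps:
X = -256 (X = -4 + (-3*(-12 + 264))/3 = -4 + (-3*252)/3 = -4 + (⅓)*(-756) = -4 - 252 = -256)
v = 63083777/128 (v = 491876 - 247298/(-256) = 491876 - 247298*(-1/256) = 491876 + 123649/128 = 63083777/128 ≈ 4.9284e+5)
v/(((-458399 - 255821)*(-57*(-74 + 210) + 102309))) = 63083777/(128*(((-458399 - 255821)*(-57*(-74 + 210) + 102309)))) = 63083777/(128*((-714220*(-57*136 + 102309)))) = 63083777/(128*((-714220*(-7752 + 102309)))) = 63083777/(128*((-714220*94557))) = (63083777/128)/(-67534500540) = (63083777/128)*(-1/67534500540) = -63083777/8644416069120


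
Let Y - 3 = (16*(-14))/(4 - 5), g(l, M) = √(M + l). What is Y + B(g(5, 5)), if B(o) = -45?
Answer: 182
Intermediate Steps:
Y = 227 (Y = 3 + (16*(-14))/(4 - 5) = 3 - 224/(-1) = 3 - 224*(-1) = 3 + 224 = 227)
Y + B(g(5, 5)) = 227 - 45 = 182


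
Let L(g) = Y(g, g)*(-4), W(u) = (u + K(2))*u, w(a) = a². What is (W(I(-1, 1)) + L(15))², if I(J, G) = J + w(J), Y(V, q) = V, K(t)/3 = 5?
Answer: 3600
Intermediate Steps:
K(t) = 15 (K(t) = 3*5 = 15)
I(J, G) = J + J²
W(u) = u*(15 + u) (W(u) = (u + 15)*u = (15 + u)*u = u*(15 + u))
L(g) = -4*g (L(g) = g*(-4) = -4*g)
(W(I(-1, 1)) + L(15))² = ((-(1 - 1))*(15 - (1 - 1)) - 4*15)² = ((-1*0)*(15 - 1*0) - 60)² = (0*(15 + 0) - 60)² = (0*15 - 60)² = (0 - 60)² = (-60)² = 3600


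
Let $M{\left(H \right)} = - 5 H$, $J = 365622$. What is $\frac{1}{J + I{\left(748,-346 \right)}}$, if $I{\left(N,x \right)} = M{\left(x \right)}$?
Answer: $\frac{1}{367352} \approx 2.7222 \cdot 10^{-6}$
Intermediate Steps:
$I{\left(N,x \right)} = - 5 x$
$\frac{1}{J + I{\left(748,-346 \right)}} = \frac{1}{365622 - -1730} = \frac{1}{365622 + 1730} = \frac{1}{367352}$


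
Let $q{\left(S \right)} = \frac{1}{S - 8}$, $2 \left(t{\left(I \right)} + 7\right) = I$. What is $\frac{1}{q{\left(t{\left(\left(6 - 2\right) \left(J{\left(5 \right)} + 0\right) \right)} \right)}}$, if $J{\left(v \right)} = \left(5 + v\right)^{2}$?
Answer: $185$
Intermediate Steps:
$t{\left(I \right)} = -7 + \frac{I}{2}$
$q{\left(S \right)} = \frac{1}{-8 + S}$
$\frac{1}{q{\left(t{\left(\left(6 - 2\right) \left(J{\left(5 \right)} + 0\right) \right)} \right)}} = \frac{1}{\frac{1}{-8 - \left(7 - \frac{\left(6 - 2\right) \left(\left(5 + 5\right)^{2} + 0\right)}{2}\right)}} = \frac{1}{\frac{1}{-8 - \left(7 - \frac{4 \left(10^{2} + 0\right)}{2}\right)}} = \frac{1}{\frac{1}{-8 - \left(7 - \frac{4 \left(100 + 0\right)}{2}\right)}} = \frac{1}{\frac{1}{-8 - \left(7 - \frac{4 \cdot 100}{2}\right)}} = \frac{1}{\frac{1}{-8 + \left(-7 + \frac{1}{2} \cdot 400\right)}} = \frac{1}{\frac{1}{-8 + \left(-7 + 200\right)}} = \frac{1}{\frac{1}{-8 + 193}} = \frac{1}{\frac{1}{185}} = 185$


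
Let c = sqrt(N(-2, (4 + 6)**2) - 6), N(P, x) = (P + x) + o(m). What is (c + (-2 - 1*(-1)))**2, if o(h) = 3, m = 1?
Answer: (1 - sqrt(95))**2 ≈ 76.506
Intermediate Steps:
N(P, x) = 3 + P + x (N(P, x) = (P + x) + 3 = 3 + P + x)
c = sqrt(95) (c = sqrt((3 - 2 + (4 + 6)**2) - 6) = sqrt((3 - 2 + 10**2) - 6) = sqrt((3 - 2 + 100) - 6) = sqrt(101 - 6) = sqrt(95) ≈ 9.7468)
(c + (-2 - 1*(-1)))**2 = (sqrt(95) + (-2 - 1*(-1)))**2 = (sqrt(95) + (-2 + 1))**2 = (sqrt(95) - 1)**2 = (-1 + sqrt(95))**2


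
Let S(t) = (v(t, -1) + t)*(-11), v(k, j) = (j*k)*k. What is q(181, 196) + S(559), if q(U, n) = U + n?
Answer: 3431519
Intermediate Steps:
v(k, j) = j*k²
S(t) = -11*t + 11*t² (S(t) = (-t² + t)*(-11) = (t - t²)*(-11) = -11*t + 11*t²)
q(181, 196) + S(559) = (181 + 196) + 11*559*(-1 + 559) = 377 + 11*559*558 = 377 + 3431142 = 3431519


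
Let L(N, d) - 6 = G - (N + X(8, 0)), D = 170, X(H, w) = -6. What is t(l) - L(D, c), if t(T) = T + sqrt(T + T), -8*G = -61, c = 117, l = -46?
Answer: 835/8 + 2*I*sqrt(23) ≈ 104.38 + 9.5917*I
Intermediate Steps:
G = 61/8 (G = -1/8*(-61) = 61/8 ≈ 7.6250)
L(N, d) = 157/8 - N (L(N, d) = 6 + (61/8 - (N - 6)) = 6 + (61/8 - (-6 + N)) = 6 + (61/8 + (6 - N)) = 6 + (109/8 - N) = 157/8 - N)
t(T) = T + sqrt(2)*sqrt(T) (t(T) = T + sqrt(2*T) = T + sqrt(2)*sqrt(T))
t(l) - L(D, c) = (-46 + sqrt(2)*sqrt(-46)) - (157/8 - 1*170) = (-46 + sqrt(2)*(I*sqrt(46))) - (157/8 - 170) = (-46 + 2*I*sqrt(23)) - 1*(-1203/8) = (-46 + 2*I*sqrt(23)) + 1203/8 = 835/8 + 2*I*sqrt(23)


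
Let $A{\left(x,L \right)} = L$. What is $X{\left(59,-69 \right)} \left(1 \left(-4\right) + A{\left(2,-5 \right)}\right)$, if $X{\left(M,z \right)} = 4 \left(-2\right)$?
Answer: $72$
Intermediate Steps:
$X{\left(M,z \right)} = -8$
$X{\left(59,-69 \right)} \left(1 \left(-4\right) + A{\left(2,-5 \right)}\right) = - 8 \left(1 \left(-4\right) - 5\right) = - 8 \left(-4 - 5\right) = \left(-8\right) \left(-9\right) = 72$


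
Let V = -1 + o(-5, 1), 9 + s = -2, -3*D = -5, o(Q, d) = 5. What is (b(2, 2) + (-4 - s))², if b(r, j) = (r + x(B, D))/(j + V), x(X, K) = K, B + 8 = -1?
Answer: 18769/324 ≈ 57.929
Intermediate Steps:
B = -9 (B = -8 - 1 = -9)
D = 5/3 (D = -⅓*(-5) = 5/3 ≈ 1.6667)
s = -11 (s = -9 - 2 = -11)
V = 4 (V = -1 + 5 = 4)
b(r, j) = (5/3 + r)/(4 + j) (b(r, j) = (r + 5/3)/(j + 4) = (5/3 + r)/(4 + j))
(b(2, 2) + (-4 - s))² = ((5/3 + 2)/(4 + 2) + (-4 - 1*(-11)))² = ((11/3)/6 + (-4 + 11))² = ((⅙)*(11/3) + 7)² = (11/18 + 7)² = (137/18)² = 18769/324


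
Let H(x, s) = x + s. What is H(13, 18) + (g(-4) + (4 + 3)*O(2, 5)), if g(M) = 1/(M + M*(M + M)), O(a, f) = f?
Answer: 1849/28 ≈ 66.036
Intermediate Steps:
H(x, s) = s + x
g(M) = 1/(M + 2*M²) (g(M) = 1/(M + M*(2*M)) = 1/(M + 2*M²))
H(13, 18) + (g(-4) + (4 + 3)*O(2, 5)) = (18 + 13) + (1/((-4)*(1 + 2*(-4))) + (4 + 3)*5) = 31 + (-1/(4*(1 - 8)) + 7*5) = 31 + (-¼/(-7) + 35) = 31 + (-¼*(-⅐) + 35) = 31 + (1/28 + 35) = 31 + 981/28 = 1849/28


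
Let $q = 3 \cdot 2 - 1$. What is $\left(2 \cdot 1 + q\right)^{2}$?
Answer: $49$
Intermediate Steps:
$q = 5$ ($q = 6 - 1 = 5$)
$\left(2 \cdot 1 + q\right)^{2} = \left(2 \cdot 1 + 5\right)^{2} = \left(2 + 5\right)^{2} = 7^{2} = 49$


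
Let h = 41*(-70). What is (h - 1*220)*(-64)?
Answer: 197760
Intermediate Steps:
h = -2870
(h - 1*220)*(-64) = (-2870 - 1*220)*(-64) = (-2870 - 220)*(-64) = -3090*(-64) = 197760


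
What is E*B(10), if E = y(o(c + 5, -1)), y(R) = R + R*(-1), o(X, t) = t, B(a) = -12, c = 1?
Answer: 0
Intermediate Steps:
y(R) = 0 (y(R) = R - R = 0)
E = 0
E*B(10) = 0*(-12) = 0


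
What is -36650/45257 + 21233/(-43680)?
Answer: -2561813881/1976825760 ≈ -1.2959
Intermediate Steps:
-36650/45257 + 21233/(-43680) = -36650*1/45257 + 21233*(-1/43680) = -36650/45257 - 21233/43680 = -2561813881/1976825760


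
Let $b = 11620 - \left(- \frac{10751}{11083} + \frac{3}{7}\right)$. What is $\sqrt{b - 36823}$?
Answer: $\frac{i \sqrt{151688848749235}}{77581} \approx 158.75 i$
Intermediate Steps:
$b = \frac{901533228}{77581}$ ($b = 11620 - \left(- \frac{10751}{11083} + \frac{4914}{11466}\right) = 11620 + \left(\frac{10751}{11083} - \frac{3}{7}\right) = 11620 + \frac{42008}{77581} = \frac{901533228}{77581} \approx 11621.0$)
$\sqrt{b - 36823} = \sqrt{\frac{901533228}{77581} - 36823} = \sqrt{- \frac{1955231935}{77581}} = \frac{i \sqrt{151688848749235}}{77581}$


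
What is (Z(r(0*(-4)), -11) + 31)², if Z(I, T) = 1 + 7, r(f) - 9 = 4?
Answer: 1521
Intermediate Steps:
r(f) = 13 (r(f) = 9 + 4 = 13)
Z(I, T) = 8
(Z(r(0*(-4)), -11) + 31)² = (8 + 31)² = 39² = 1521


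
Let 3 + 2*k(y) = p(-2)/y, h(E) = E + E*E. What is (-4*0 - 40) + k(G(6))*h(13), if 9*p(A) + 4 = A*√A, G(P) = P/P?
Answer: -3181/9 - 182*I*√2/9 ≈ -353.44 - 28.599*I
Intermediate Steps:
G(P) = 1
h(E) = E + E²
p(A) = -4/9 + A^(3/2)/9 (p(A) = -4/9 + (A*√A)/9 = -4/9 + A^(3/2)/9)
k(y) = -3/2 + (-4/9 - 2*I*√2/9)/(2*y) (k(y) = -3/2 + ((-4/9 + (-2)^(3/2)/9)/y)/2 = -3/2 + ((-4/9 + (-2*I*√2)/9)/y)/2 = -3/2 + ((-4/9 - 2*I*√2/9)/y)/2 = -3/2 + (-4/9 - 2*I*√2/9)/(2*y))
(-4*0 - 40) + k(G(6))*h(13) = (-4*0 - 40) + ((1/18)*(-4 - 27*1 - 2*I*√2)/1)*(13*(1 + 13)) = (0 - 40) + ((1/18)*1*(-4 - 27 - 2*I*√2))*(13*14) = -40 + ((1/18)*1*(-31 - 2*I*√2))*182 = -40 + (-31/18 - I*√2/9)*182 = -40 + (-2821/9 - 182*I*√2/9) = -3181/9 - 182*I*√2/9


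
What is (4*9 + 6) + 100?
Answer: 142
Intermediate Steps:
(4*9 + 6) + 100 = (36 + 6) + 100 = 42 + 100 = 142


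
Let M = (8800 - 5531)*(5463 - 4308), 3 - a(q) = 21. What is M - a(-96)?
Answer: 3775713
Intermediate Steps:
a(q) = -18 (a(q) = 3 - 1*21 = 3 - 21 = -18)
M = 3775695 (M = 3269*1155 = 3775695)
M - a(-96) = 3775695 - 1*(-18) = 3775695 + 18 = 3775713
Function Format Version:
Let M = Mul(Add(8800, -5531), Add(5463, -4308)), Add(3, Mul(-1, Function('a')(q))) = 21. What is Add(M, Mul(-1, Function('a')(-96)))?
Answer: 3775713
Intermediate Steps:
Function('a')(q) = -18 (Function('a')(q) = Add(3, Mul(-1, 21)) = Add(3, -21) = -18)
M = 3775695 (M = Mul(3269, 1155) = 3775695)
Add(M, Mul(-1, Function('a')(-96))) = Add(3775695, Mul(-1, -18)) = Add(3775695, 18) = 3775713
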